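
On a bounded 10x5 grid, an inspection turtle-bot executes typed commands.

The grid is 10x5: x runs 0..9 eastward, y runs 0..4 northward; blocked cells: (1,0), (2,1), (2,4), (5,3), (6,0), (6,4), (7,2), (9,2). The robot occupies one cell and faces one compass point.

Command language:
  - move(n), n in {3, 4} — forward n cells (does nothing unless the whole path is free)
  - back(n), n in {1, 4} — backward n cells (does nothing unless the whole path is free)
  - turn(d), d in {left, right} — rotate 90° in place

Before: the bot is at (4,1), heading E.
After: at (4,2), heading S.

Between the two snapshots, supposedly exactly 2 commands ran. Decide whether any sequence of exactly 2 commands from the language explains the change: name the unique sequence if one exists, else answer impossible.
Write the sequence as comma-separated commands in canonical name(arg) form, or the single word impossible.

turn(right), back(1)

key: order matters: swapping turn(right) and back(1) lands elsewhere
from: at (4,1), heading E
[1] after turn(right): at (4,1), heading S
[2] after back(1): at (4,2), heading S
no rival 2-sequence matches.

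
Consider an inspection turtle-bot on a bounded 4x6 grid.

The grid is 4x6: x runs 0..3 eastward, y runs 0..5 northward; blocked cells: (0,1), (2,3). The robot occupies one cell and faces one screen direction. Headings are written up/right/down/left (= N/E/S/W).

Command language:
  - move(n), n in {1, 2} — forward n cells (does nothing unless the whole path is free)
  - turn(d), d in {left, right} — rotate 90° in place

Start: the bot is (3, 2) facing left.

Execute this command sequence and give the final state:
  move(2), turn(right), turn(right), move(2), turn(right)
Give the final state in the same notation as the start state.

(3, 2) facing down

t0: (3, 2) facing left
1. move(2) → (1, 2) facing left
2. turn(right) → (1, 2) facing up
3. turn(right) → (1, 2) facing right
4. move(2) → (3, 2) facing right
5. turn(right) → (3, 2) facing down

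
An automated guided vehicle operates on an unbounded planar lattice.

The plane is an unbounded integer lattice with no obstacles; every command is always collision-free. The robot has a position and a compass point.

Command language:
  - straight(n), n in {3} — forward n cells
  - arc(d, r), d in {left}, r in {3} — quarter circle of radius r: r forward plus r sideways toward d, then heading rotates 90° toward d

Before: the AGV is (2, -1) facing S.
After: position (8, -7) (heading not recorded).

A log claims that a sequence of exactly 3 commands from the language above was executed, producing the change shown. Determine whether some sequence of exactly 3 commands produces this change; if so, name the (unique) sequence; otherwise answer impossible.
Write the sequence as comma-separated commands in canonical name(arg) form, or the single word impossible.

straight(3), arc(left, 3), straight(3)

begin: (2, -1) facing S
step 1 (straight(3)): (2, -4) facing S
step 2 (arc(left, 3)): (5, -7) facing E
step 3 (straight(3)): (8, -7) facing E
no other 3-command option fits: unique.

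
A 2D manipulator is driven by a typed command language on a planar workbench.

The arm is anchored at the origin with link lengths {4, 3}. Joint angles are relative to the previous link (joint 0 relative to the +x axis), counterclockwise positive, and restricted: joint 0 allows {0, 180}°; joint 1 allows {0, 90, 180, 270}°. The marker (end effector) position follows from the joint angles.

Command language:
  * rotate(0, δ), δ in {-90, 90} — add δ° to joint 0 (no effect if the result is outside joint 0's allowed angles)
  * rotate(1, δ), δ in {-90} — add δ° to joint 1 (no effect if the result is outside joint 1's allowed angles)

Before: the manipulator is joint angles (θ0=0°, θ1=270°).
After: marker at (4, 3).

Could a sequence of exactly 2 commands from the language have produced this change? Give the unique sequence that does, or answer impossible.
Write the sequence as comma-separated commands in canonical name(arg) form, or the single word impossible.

rotate(1, -90), rotate(1, -90)

from: joint angles (θ0=0°, θ1=270°)
step 1 (rotate(1, -90)): joint angles (θ0=0°, θ1=180°)
step 2 (rotate(1, -90)): joint angles (θ0=0°, θ1=90°)
all 9 alternatives checked — unique.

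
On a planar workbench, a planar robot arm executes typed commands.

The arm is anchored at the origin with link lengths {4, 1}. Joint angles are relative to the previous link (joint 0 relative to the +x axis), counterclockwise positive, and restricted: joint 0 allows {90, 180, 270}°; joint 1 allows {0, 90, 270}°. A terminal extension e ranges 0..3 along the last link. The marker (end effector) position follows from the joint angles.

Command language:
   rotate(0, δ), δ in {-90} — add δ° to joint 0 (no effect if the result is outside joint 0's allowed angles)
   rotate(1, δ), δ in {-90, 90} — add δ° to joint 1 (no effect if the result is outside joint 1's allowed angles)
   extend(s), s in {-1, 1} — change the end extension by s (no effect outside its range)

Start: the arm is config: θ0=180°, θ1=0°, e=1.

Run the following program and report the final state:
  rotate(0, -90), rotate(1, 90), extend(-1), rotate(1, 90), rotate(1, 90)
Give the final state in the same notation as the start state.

begin: config: θ0=180°, θ1=0°, e=1
step 1 (rotate(0, -90)): config: θ0=90°, θ1=0°, e=1
step 2 (rotate(1, 90)): config: θ0=90°, θ1=90°, e=1
step 3 (extend(-1)): config: θ0=90°, θ1=90°, e=0
step 4 (rotate(1, 90)): config: θ0=90°, θ1=90°, e=0
step 5 (rotate(1, 90)): config: θ0=90°, θ1=90°, e=0

config: θ0=90°, θ1=90°, e=0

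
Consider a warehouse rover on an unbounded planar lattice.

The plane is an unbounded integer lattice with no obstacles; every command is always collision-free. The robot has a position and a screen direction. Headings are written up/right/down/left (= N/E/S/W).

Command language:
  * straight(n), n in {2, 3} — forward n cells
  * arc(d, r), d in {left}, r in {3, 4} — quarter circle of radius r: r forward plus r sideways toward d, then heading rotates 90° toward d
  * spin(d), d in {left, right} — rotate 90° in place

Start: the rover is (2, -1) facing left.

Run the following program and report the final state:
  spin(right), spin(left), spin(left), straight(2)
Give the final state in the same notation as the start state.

t0: (2, -1) facing left
1. spin(right) → (2, -1) facing up
2. spin(left) → (2, -1) facing left
3. spin(left) → (2, -1) facing down
4. straight(2) → (2, -3) facing down

(2, -3) facing down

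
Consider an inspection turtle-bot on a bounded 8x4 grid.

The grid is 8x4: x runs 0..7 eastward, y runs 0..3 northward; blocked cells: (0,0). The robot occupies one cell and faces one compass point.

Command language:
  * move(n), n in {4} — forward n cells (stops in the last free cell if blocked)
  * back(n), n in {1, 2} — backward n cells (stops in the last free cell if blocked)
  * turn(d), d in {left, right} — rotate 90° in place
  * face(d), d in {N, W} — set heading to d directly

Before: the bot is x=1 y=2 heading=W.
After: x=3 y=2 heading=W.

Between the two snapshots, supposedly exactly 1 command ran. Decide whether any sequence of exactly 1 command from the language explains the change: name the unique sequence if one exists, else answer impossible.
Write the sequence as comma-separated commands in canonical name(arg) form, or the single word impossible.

back(2)

key: still facing W — the one step turns nothing
initial: x=1 y=2 heading=W
1. back(2) → x=3 y=2 heading=W
no other 1-command option fits: unique.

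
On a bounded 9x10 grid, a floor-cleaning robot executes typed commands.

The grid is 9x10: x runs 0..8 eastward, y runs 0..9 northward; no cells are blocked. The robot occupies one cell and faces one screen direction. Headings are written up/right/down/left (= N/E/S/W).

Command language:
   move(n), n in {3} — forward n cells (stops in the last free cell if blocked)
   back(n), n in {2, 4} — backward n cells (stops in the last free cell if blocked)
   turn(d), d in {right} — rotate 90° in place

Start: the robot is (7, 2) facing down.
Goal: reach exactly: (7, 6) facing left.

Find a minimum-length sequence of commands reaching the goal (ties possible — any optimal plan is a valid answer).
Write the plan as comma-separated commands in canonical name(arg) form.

back(4), turn(right)

initial: (7, 2) facing down
1. back(4) → (7, 6) facing down
2. turn(right) → (7, 6) facing left
no 1-step plan works, so 2 is optimal.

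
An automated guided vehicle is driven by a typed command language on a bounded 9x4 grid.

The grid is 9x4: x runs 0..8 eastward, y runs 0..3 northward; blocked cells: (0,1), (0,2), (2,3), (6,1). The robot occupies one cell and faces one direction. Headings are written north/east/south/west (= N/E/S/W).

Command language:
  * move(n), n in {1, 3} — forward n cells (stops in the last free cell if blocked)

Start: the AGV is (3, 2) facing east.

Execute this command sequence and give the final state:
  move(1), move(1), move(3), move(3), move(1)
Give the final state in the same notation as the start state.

(8, 2) facing east

t0: (3, 2) facing east
[1] after move(1): (4, 2) facing east
[2] after move(1): (5, 2) facing east
[3] after move(3): (8, 2) facing east
[4] after move(3): (8, 2) facing east
[5] after move(1): (8, 2) facing east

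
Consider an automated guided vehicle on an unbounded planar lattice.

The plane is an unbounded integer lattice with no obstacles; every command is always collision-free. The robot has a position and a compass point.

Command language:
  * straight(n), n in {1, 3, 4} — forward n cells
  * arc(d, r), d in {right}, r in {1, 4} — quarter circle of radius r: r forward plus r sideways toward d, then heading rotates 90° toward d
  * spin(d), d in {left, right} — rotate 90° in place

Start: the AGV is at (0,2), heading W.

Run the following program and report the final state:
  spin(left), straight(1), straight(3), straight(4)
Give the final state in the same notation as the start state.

begin: at (0,2), heading W
1. spin(left) → at (0,2), heading S
2. straight(1) → at (0,1), heading S
3. straight(3) → at (0,-2), heading S
4. straight(4) → at (0,-6), heading S

at (0,-6), heading S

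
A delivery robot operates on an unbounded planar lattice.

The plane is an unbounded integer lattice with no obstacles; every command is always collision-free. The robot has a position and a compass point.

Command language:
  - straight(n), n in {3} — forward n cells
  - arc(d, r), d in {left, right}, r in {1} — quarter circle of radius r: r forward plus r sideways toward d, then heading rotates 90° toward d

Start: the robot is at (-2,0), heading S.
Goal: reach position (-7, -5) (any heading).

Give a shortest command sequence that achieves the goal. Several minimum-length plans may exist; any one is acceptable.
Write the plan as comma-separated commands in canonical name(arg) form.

straight(3), arc(right, 1), straight(3), arc(left, 1)

from: at (-2,0), heading S
1. straight(3) → at (-2,-3), heading S
2. arc(right, 1) → at (-3,-4), heading W
3. straight(3) → at (-6,-4), heading W
4. arc(left, 1) → at (-7,-5), heading S
nothing shorter than 4 reaches the goal.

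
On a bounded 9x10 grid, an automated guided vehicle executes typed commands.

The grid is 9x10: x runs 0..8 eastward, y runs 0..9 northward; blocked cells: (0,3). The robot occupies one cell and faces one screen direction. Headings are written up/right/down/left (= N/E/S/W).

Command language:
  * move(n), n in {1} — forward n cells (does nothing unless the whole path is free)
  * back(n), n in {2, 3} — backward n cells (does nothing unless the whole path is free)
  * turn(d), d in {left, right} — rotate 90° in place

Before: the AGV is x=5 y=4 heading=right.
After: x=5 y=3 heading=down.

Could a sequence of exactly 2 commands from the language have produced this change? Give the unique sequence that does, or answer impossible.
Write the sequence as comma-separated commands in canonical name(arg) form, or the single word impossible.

key: cell and facing (now S) both changed — the 2 commands mix motion and turning
initial: x=5 y=4 heading=right
1. turn(right) → x=5 y=4 heading=down
2. move(1) → x=5 y=3 heading=down
no other 2-command option fits: unique.

turn(right), move(1)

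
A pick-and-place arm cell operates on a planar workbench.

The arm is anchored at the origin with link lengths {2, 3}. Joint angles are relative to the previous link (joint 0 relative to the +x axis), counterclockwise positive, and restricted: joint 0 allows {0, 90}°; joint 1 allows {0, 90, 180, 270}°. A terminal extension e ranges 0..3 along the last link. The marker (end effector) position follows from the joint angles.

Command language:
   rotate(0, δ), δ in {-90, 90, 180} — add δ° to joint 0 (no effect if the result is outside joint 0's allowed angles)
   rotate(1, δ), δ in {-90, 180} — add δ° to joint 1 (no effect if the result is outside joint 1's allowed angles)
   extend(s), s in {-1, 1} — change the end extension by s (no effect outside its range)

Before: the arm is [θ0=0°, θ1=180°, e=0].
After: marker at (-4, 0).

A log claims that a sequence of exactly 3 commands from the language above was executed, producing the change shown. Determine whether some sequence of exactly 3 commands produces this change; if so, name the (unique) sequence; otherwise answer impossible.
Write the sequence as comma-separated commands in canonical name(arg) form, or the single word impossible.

start: [θ0=0°, θ1=180°, e=0]
t=1 extend(1) ⇒ [θ0=0°, θ1=180°, e=1]
t=2 extend(1) ⇒ [θ0=0°, θ1=180°, e=2]
t=3 extend(1) ⇒ [θ0=0°, θ1=180°, e=3]
uniquely the one of 343 3-step routes that fits.

extend(1), extend(1), extend(1)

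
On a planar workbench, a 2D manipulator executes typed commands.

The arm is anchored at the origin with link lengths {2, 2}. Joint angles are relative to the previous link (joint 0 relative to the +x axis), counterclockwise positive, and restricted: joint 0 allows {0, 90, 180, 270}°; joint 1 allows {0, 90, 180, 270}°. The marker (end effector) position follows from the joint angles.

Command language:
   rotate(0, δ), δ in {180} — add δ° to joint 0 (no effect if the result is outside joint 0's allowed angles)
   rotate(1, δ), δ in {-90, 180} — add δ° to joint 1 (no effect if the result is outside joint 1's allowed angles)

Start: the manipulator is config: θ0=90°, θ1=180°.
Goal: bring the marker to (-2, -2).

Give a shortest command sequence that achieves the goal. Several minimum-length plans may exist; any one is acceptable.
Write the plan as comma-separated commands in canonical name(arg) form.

rotate(0, 180), rotate(1, 180), rotate(1, -90)

start: config: θ0=90°, θ1=180°
step 1 (rotate(0, 180)): config: θ0=270°, θ1=180°
step 2 (rotate(1, 180)): config: θ0=270°, θ1=0°
step 3 (rotate(1, -90)): config: θ0=270°, θ1=270°
nothing shorter than 3 reaches the goal.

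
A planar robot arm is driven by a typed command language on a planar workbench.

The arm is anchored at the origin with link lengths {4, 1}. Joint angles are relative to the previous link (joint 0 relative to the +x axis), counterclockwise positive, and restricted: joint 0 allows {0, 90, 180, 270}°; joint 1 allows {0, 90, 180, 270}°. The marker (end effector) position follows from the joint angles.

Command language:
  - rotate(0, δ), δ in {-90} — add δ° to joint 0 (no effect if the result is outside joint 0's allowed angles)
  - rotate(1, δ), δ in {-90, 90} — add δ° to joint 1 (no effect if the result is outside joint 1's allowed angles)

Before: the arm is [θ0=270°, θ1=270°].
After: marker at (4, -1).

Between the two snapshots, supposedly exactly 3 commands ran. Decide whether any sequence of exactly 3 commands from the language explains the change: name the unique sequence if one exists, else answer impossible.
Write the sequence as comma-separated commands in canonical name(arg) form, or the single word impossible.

t0: [θ0=270°, θ1=270°]
step 1 (rotate(0, -90)): [θ0=180°, θ1=270°]
step 2 (rotate(0, -90)): [θ0=90°, θ1=270°]
step 3 (rotate(0, -90)): [θ0=0°, θ1=270°]
no other 3-command option fits: unique.

rotate(0, -90), rotate(0, -90), rotate(0, -90)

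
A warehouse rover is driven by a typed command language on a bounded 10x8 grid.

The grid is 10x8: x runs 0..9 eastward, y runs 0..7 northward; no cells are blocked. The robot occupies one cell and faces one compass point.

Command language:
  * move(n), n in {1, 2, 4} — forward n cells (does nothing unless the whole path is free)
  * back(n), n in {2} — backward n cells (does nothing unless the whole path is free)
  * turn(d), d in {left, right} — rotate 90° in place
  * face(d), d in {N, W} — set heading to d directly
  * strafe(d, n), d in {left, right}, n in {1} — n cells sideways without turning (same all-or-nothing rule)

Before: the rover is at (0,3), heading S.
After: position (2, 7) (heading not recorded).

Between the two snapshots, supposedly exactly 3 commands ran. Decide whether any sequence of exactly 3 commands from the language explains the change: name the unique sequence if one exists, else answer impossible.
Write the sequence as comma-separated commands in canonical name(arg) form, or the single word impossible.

all 1000 sequences checked — none match.

impossible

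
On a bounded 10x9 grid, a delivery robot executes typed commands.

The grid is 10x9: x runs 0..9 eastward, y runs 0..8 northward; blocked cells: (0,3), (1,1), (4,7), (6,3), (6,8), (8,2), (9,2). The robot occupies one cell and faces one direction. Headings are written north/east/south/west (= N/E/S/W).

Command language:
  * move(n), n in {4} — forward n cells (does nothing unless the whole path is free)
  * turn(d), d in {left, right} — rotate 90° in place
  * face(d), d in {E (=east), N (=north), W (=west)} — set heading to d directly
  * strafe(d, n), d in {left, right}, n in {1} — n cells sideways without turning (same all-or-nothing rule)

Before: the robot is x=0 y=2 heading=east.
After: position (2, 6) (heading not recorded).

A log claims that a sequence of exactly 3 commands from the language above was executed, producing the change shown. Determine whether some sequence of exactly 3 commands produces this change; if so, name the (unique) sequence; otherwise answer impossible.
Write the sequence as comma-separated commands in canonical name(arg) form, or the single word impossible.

all 512 sequences checked — none match.

impossible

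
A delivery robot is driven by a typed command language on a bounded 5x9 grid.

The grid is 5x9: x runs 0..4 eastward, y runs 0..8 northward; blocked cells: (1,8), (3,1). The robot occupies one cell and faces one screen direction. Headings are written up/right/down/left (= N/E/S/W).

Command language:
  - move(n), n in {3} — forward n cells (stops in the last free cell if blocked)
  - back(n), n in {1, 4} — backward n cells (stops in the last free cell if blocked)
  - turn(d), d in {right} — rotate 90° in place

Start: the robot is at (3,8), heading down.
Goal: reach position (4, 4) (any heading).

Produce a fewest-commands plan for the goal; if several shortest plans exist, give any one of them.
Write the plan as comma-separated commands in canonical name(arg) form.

turn(right), back(1), turn(right), back(4)

begin: at (3,8), heading down
step 1 (turn(right)): at (3,8), heading left
step 2 (back(1)): at (4,8), heading left
step 3 (turn(right)): at (4,8), heading up
step 4 (back(4)): at (4,4), heading up
no 3-step plan works, so 4 is optimal.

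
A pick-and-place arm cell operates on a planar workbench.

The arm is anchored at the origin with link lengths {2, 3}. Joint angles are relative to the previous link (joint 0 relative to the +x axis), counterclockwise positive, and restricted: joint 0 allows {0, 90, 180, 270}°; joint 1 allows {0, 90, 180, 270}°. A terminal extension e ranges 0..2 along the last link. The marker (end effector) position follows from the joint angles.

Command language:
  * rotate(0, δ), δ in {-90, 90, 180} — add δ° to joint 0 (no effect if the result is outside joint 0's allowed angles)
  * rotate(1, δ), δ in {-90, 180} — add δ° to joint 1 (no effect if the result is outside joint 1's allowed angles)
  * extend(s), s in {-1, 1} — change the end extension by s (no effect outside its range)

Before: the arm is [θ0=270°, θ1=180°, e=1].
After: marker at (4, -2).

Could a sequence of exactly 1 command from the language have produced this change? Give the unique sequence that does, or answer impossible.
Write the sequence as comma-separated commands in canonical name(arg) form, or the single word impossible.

rotate(1, -90)

begin: [θ0=270°, θ1=180°, e=1]
step 1 (rotate(1, -90)): [θ0=270°, θ1=90°, e=1]
no other 1-command option fits: unique.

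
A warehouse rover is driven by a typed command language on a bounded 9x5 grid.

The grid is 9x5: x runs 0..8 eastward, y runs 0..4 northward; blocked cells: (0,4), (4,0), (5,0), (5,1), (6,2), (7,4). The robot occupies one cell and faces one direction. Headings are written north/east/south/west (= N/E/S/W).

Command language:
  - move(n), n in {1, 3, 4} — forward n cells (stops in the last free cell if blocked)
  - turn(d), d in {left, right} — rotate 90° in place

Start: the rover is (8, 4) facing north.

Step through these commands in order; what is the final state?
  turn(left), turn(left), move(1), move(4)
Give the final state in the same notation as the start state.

(8, 0) facing south

begin: (8, 4) facing north
t=1 turn(left) ⇒ (8, 4) facing west
t=2 turn(left) ⇒ (8, 4) facing south
t=3 move(1) ⇒ (8, 3) facing south
t=4 move(4) ⇒ (8, 0) facing south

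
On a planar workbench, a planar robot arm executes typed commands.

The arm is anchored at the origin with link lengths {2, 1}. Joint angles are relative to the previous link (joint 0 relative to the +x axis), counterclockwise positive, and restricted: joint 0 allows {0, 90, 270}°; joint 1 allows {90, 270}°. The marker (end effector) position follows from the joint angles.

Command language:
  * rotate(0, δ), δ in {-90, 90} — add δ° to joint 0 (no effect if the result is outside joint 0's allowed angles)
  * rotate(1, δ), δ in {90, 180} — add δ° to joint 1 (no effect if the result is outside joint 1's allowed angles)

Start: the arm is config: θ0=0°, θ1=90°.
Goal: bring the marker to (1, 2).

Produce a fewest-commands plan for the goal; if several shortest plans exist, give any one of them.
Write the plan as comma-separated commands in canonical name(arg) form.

initial: config: θ0=0°, θ1=90°
step 1 (rotate(0, 90)): config: θ0=90°, θ1=90°
step 2 (rotate(1, 180)): config: θ0=90°, θ1=270°
no 1-step plan works, so 2 is optimal.

rotate(0, 90), rotate(1, 180)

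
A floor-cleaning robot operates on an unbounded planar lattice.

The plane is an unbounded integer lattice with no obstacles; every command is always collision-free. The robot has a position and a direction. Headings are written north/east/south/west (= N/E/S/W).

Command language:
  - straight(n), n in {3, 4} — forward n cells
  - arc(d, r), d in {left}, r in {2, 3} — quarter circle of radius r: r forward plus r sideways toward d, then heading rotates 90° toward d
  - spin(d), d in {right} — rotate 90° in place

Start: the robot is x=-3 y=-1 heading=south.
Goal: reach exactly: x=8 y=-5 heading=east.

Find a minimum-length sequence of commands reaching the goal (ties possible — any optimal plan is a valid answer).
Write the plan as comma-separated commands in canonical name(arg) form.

arc(left, 2), spin(right), arc(left, 2), straight(4), straight(3)

start: x=-3 y=-1 heading=south
1. arc(left, 2) → x=-1 y=-3 heading=east
2. spin(right) → x=-1 y=-3 heading=south
3. arc(left, 2) → x=1 y=-5 heading=east
4. straight(4) → x=5 y=-5 heading=east
5. straight(3) → x=8 y=-5 heading=east
minimal: 5 command(s), checked below 5.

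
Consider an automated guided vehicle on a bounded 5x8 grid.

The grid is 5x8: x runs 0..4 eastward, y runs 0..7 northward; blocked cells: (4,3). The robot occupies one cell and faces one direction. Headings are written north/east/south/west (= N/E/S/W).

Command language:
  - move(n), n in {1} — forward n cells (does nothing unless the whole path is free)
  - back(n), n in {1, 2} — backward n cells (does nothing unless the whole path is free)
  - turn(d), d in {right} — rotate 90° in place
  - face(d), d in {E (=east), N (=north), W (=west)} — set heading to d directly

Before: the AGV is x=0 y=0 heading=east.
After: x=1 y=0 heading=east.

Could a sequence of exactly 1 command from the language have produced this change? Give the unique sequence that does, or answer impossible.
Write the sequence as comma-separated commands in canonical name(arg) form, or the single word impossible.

move(1)

key: heading stays E — the single command does not turn
begin: x=0 y=0 heading=east
t=1 move(1) ⇒ x=1 y=0 heading=east
all 7 alternatives checked — unique.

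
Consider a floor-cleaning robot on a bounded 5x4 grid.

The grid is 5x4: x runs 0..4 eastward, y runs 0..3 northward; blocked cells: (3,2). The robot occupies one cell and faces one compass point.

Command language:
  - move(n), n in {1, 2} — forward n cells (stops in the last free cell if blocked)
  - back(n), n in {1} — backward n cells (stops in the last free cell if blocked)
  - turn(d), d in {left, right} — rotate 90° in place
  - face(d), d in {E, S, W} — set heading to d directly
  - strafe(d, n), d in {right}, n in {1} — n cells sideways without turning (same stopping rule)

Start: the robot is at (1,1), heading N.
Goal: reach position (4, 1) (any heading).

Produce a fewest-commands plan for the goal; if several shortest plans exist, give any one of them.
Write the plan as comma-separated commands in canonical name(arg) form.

from: at (1,1), heading N
step 1 (turn(right)): at (1,1), heading E
step 2 (move(1)): at (2,1), heading E
step 3 (move(2)): at (4,1), heading E
no 2-step plan works, so 3 is optimal.

turn(right), move(1), move(2)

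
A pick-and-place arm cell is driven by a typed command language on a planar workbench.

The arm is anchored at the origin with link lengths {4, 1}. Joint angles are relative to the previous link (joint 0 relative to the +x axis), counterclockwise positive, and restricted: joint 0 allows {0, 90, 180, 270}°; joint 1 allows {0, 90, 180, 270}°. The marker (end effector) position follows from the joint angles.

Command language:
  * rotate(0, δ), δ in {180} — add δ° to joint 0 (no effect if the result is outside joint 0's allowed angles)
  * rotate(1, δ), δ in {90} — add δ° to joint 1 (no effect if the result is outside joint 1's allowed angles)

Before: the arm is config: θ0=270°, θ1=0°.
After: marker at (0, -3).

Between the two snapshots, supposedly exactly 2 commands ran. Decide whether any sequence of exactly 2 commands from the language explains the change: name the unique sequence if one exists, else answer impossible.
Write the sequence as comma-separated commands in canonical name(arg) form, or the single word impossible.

rotate(1, 90), rotate(1, 90)

from: config: θ0=270°, θ1=0°
1. rotate(1, 90) → config: θ0=270°, θ1=90°
2. rotate(1, 90) → config: θ0=270°, θ1=180°
all 4 alternatives checked — unique.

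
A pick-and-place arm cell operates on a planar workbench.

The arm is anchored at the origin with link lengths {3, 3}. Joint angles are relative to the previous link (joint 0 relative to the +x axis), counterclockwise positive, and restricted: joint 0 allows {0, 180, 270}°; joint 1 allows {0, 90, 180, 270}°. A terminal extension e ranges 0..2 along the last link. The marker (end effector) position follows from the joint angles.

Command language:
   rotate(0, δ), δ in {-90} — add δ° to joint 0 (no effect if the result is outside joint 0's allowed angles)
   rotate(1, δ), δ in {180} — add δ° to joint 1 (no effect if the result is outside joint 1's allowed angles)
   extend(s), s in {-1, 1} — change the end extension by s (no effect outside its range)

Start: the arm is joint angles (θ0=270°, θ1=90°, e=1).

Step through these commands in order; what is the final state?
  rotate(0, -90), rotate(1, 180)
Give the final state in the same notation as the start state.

t0: joint angles (θ0=270°, θ1=90°, e=1)
step 1 (rotate(0, -90)): joint angles (θ0=180°, θ1=90°, e=1)
step 2 (rotate(1, 180)): joint angles (θ0=180°, θ1=270°, e=1)

joint angles (θ0=180°, θ1=270°, e=1)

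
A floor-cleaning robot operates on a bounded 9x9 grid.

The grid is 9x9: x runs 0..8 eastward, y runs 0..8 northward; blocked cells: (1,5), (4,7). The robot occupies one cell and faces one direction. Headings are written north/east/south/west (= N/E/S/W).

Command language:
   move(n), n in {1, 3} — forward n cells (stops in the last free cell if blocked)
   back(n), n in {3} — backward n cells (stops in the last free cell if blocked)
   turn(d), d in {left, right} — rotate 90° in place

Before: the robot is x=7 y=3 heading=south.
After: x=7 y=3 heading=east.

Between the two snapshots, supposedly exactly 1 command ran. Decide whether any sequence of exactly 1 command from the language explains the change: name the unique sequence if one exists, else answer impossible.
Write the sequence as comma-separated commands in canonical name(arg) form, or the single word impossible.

key: parked at (7,3) the whole time — nothing moves the robot
begin: x=7 y=3 heading=south
[1] after turn(left): x=7 y=3 heading=east
no other 1-command option fits: unique.

turn(left)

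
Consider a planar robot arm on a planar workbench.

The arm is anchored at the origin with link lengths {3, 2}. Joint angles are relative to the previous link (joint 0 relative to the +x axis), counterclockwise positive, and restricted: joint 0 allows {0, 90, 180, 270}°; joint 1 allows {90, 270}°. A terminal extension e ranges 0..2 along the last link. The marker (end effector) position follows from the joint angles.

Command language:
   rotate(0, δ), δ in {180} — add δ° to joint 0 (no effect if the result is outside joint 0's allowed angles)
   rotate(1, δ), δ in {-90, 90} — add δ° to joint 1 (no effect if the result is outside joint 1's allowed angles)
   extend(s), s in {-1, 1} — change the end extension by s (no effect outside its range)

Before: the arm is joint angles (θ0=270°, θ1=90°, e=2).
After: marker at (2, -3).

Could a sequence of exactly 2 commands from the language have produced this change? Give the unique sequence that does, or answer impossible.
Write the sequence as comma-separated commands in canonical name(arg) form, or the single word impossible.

extend(-1), extend(-1)

t0: joint angles (θ0=270°, θ1=90°, e=2)
[1] after extend(-1): joint angles (θ0=270°, θ1=90°, e=1)
[2] after extend(-1): joint angles (θ0=270°, θ1=90°, e=0)
all 25 alternatives checked — unique.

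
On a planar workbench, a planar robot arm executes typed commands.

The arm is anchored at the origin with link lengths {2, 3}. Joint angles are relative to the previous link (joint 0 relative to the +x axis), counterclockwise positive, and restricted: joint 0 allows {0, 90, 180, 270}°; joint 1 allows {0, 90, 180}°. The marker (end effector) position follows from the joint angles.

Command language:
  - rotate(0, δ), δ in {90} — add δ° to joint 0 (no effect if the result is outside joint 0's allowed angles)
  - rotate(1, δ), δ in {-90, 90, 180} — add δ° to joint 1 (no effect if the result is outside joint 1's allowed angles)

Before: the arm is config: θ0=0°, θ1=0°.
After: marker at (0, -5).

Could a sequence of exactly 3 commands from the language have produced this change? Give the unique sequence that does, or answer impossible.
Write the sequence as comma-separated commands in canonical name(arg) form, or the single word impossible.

rotate(0, 90), rotate(0, 90), rotate(0, 90)

from: config: θ0=0°, θ1=0°
1. rotate(0, 90) → config: θ0=90°, θ1=0°
2. rotate(0, 90) → config: θ0=180°, θ1=0°
3. rotate(0, 90) → config: θ0=270°, θ1=0°
no other 3-command option fits: unique.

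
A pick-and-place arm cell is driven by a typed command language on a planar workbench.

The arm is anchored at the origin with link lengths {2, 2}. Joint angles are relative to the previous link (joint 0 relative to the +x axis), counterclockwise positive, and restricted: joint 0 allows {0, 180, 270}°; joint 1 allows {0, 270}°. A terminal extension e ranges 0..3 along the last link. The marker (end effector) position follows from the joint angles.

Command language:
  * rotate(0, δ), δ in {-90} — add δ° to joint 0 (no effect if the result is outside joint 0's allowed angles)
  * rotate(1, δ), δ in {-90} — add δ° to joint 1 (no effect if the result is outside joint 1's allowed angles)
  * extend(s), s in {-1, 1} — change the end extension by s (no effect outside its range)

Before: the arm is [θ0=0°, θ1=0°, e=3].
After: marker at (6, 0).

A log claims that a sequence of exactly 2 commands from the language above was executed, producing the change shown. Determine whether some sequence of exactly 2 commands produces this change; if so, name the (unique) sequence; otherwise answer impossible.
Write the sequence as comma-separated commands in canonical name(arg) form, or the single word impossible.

extend(1), extend(-1)

key: order matters: swapping extend(1) and extend(-1) lands elsewhere
from: [θ0=0°, θ1=0°, e=3]
[1] after extend(1): [θ0=0°, θ1=0°, e=3]
[2] after extend(-1): [θ0=0°, θ1=0°, e=2]
no rival 2-sequence matches.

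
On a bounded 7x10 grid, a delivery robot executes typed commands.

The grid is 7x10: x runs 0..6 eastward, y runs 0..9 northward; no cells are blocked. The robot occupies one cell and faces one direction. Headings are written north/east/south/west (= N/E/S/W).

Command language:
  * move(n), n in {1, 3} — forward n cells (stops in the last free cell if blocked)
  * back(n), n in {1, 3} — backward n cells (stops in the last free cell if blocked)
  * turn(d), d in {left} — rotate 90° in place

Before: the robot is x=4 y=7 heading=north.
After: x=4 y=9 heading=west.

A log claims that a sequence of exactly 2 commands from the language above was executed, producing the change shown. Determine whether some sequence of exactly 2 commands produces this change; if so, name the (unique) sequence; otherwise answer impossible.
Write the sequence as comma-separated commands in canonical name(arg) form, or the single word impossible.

move(3), turn(left)

key: move(3) runs into the grid edge before its full distance
begin: x=4 y=7 heading=north
step 1 (move(3)): x=4 y=9 heading=north
step 2 (turn(left)): x=4 y=9 heading=west
uniquely the one of 25 2-step routes that fits.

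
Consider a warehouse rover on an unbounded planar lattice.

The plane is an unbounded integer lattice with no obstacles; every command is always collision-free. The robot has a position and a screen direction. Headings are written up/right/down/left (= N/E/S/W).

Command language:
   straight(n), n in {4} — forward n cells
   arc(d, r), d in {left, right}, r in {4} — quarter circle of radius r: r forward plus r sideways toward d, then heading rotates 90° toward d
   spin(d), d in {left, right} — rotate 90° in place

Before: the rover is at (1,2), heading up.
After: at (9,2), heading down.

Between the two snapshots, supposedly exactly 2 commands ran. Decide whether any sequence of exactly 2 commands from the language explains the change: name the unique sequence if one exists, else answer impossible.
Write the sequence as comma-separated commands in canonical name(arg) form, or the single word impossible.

arc(right, 4), arc(right, 4)

key: position moved to (9,2) AND the heading swung to S — translation plus rotation needed
from: at (1,2), heading up
1. arc(right, 4) → at (5,6), heading right
2. arc(right, 4) → at (9,2), heading down
all 25 alternatives checked — unique.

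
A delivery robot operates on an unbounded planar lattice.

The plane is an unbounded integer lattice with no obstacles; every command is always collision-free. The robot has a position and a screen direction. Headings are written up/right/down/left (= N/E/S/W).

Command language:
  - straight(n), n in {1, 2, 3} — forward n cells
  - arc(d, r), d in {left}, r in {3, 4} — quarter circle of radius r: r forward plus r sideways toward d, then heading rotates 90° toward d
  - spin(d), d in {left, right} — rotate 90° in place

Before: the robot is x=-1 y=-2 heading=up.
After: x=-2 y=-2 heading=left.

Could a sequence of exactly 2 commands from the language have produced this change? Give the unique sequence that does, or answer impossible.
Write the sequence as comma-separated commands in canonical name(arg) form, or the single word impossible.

key: order matters: swapping spin(left) and straight(1) lands elsewhere
begin: x=-1 y=-2 heading=up
t=1 spin(left) ⇒ x=-1 y=-2 heading=left
t=2 straight(1) ⇒ x=-2 y=-2 heading=left
no rival 2-sequence matches.

spin(left), straight(1)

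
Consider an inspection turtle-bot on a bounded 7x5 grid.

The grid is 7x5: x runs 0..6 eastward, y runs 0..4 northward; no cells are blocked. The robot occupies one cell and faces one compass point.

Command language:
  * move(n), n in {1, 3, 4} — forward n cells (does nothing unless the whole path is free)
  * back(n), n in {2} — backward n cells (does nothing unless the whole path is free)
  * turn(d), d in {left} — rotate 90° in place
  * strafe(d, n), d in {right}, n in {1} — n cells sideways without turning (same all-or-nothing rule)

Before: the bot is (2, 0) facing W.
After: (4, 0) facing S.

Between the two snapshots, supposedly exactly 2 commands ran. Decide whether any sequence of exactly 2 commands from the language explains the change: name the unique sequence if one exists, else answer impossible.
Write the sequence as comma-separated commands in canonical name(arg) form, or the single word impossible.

key: position moved to (4,0) AND the heading swung to S — translation plus rotation needed
begin: (2, 0) facing W
t=1 back(2) ⇒ (4, 0) facing W
t=2 turn(left) ⇒ (4, 0) facing S
all 36 alternatives checked — unique.

back(2), turn(left)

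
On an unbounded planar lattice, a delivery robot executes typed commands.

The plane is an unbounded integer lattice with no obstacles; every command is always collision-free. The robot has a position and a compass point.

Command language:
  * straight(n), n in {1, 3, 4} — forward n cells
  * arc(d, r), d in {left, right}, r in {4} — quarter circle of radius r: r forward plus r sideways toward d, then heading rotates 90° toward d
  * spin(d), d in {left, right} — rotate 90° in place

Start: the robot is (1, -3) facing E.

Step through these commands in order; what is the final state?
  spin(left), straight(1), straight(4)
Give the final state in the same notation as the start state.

(1, 2) facing N

begin: (1, -3) facing E
[1] after spin(left): (1, -3) facing N
[2] after straight(1): (1, -2) facing N
[3] after straight(4): (1, 2) facing N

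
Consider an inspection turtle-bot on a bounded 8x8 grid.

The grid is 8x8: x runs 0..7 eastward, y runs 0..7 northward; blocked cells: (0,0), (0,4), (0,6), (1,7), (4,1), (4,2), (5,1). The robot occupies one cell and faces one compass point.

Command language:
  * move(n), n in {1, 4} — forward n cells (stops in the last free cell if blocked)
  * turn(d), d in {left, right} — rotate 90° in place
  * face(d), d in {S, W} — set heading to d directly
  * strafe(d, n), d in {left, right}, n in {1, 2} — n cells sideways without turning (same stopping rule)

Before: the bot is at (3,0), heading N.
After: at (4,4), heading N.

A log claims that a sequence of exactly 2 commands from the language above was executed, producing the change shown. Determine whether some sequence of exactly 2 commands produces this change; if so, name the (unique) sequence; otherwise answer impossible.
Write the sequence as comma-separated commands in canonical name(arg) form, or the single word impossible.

move(4), strafe(right, 1)

key: running strafe(right, 1) before move(4) would end elsewhere — order is forced
from: at (3,0), heading N
1. move(4) → at (3,4), heading N
2. strafe(right, 1) → at (4,4), heading N
no other 2-command option fits: unique.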